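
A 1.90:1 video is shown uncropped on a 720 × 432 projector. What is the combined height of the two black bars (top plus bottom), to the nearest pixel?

1.90:1 (1.900) > 5:3 (1.667), so the video fills the width.
That makes the image 378.95 px tall (720 / 1.900).
432 − 378.95 = 53.05 px of bars.

53 px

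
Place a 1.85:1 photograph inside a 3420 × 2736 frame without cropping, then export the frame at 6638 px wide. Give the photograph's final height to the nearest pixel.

Fitted into 3420×2736, the photograph spans the width; its height is 3420 / 1.850 ≈ 1848.65 px.
Resizing to 6638 px wide multiplies everything by 1.9409: 1848.65 → 3588.11 px.

3588 px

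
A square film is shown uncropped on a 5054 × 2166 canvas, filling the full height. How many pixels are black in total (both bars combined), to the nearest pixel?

That makes the image 2166.0000 px wide (2166 × 1/1).
Leftover width: 5054 − 2166.0000 = 2888.0000 px.
Across the 2166-px span: 2888.0000 × 2166 ≈ 6255408 px.

6255408 pixels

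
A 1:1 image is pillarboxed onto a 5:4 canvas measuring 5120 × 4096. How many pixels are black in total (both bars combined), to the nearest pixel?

1:1 is narrower than 5:4, so it spans the full height.
The image is 4096 × 1/1 ≈ 4096.0000 px wide.
Black = 5120 − 4096.0000 = 1024.0000 px.
Across the 4096-px span: 1024.0000 × 4096 ≈ 4194304 px.

4194304 pixels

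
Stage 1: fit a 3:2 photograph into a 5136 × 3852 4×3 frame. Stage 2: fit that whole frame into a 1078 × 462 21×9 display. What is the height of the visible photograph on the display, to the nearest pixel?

411 px

First fit — 3:2 into 5136×3852 spans the width: 5136.00 × 3424.00.
Second fit — the 4×3 canvas into 1078×462 spans the height: 616.00 × 462.00 (×0.1199 from 5136×3852).
The photograph scales with it: height 3424.00 × 0.1199 ≈ 410.67.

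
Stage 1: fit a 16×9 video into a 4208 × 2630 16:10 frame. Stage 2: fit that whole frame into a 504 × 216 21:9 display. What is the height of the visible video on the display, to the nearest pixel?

194 px

Inside the 4208×2630 canvas the video is width-limited at 4208.00 × 2367.00.
16:10 in 504×216: fills the height, so the intermediate becomes 345.60 × 216.00 — a scale of ×0.0821.
So the video's height is 2367.00 × 0.0821 ≈ 194.40.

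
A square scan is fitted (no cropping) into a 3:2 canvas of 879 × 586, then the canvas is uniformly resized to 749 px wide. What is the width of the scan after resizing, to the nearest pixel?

Fitted into 879×586, the scan spans the height; its width is 586 × 1/1 ≈ 586.00 px.
Resizing to 749 px wide multiplies everything by 0.8521: 586.00 → 499.33 px.

499 px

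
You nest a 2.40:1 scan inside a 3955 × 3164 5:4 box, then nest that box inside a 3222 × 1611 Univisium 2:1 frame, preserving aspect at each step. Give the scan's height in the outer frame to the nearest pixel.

2.40:1 in 3955×3164: fills the width, so the scan is 3955.00 × 1647.92.
The 5:4 canvas is height-limited in 3222×1611, giving 2013.75 × 1611.00; scale factor 0.5092.
Applying the same ×0.5092: 1647.92 → 839.06.

839 px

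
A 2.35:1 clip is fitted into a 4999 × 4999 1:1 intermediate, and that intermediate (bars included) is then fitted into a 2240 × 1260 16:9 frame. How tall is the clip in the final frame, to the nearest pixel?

536 px

First fit — 2.35:1 into 4999×4999 spans the width: 4999.00 × 2127.23.
The 1:1 canvas is height-limited in 2240×1260, giving 1260.00 × 1260.00; scale factor 0.2521.
The clip scales with it: height 2127.23 × 0.2521 ≈ 536.17.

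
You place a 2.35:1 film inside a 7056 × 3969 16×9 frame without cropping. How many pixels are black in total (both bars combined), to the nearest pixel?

2.35:1 is wider than 16×9, so it spans the full width.
That makes the image 3002.5532 px tall (7056 / 2.350).
3969 − 3002.5532 = 966.4468 px of bars.
Across the 7056-px span: 966.4468 × 7056 ≈ 6819249 px.

6819249 pixels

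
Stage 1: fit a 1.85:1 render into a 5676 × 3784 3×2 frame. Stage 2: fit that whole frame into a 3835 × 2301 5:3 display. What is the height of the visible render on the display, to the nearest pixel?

1866 px

1.85:1 in 5676×3784: fills the width, so the render is 5676.00 × 3068.11.
The 3×2 canvas is height-limited in 3835×2301, giving 3451.50 × 2301.00; scale factor 0.6081.
Applying the same ×0.6081: 3068.11 → 1865.68.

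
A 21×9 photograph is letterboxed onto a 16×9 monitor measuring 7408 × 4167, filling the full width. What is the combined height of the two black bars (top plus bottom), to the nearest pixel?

992 px

The photograph is 7408 × 9/21 ≈ 3174.86 px tall.
Black = 4167 − 3174.86 = 992.14 px.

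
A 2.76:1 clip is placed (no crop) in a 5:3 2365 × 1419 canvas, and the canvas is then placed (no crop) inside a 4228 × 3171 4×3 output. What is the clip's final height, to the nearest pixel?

2.76:1 in 2365×1419: fills the width, so the clip is 2365.00 × 856.88.
Second fit — the 5:3 canvas into 4228×3171 spans the width: 4228.00 × 2536.80 (×1.7877 from 2365×1419).
The clip scales with it: height 856.88 × 1.7877 ≈ 1531.88.

1532 px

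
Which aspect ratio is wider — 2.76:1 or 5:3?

2.76 and 5:3 = 1.667; 2.76 > 1.667.

2.76:1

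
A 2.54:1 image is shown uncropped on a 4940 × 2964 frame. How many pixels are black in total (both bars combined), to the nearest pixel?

2.54:1 is wider than 5:3, so it spans the full width.
That makes the image 1944.8819 px tall (4940 / 2.540).
Black = 2964 − 1944.8819 = 1019.1181 px.
Across the 4940-px span: 1019.1181 × 4940 ≈ 5034443 px.

5034443 pixels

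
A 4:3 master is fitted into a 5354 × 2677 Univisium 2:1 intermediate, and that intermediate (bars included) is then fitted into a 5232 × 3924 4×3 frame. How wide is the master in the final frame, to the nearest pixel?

Inside the 5354×2677 canvas the master is height-limited at 3569.33 × 2677.00.
The Univisium 2:1 canvas is width-limited in 5232×3924, giving 5232.00 × 2616.00; scale factor 0.9772.
Applying the same ×0.9772: 3569.33 → 3488.00.

3488 px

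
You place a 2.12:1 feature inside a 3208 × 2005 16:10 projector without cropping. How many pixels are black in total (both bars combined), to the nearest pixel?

1577670 pixels

2.12:1 (2.120) > 16:10 (1.600), so the feature fills the width.
Content height = 3208 / 2.120 ≈ 1513.2075 px.
Black = 2005 − 1513.2075 = 491.7925 px.
Across the 3208-px span: 491.7925 × 3208 ≈ 1577670 px.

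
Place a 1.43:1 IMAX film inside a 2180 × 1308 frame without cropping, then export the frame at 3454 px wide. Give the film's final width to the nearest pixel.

In the 2180×1308 frame the film fills the height: width = 1308 × 1.430 ≈ 1870.44 px.
Scaling 2180 → 3454 is ×1.5844, so the width becomes 1870.44 × 1.5844 ≈ 2963.53 px.

2964 px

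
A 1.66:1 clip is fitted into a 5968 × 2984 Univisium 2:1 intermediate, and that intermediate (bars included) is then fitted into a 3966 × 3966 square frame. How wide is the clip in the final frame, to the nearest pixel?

3292 px

Inside the 5968×2984 canvas the clip is height-limited at 4953.44 × 2984.00.
Second fit — the Univisium 2:1 canvas into 3966×3966 spans the width: 3966.00 × 1983.00 (×0.6645 from 5968×2984).
Applying the same ×0.6645: 4953.44 → 3291.78.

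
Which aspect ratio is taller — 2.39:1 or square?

square

2.39 and square = 1; 2.39 > 1. The smaller width-to-height ratio is the taller frame.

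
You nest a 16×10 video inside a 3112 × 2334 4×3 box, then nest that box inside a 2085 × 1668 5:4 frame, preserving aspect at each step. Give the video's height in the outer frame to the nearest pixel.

Inside the 3112×2334 canvas the video is width-limited at 3112.00 × 1945.00.
Second fit — the 4×3 canvas into 2085×1668 spans the width: 2085.00 × 1563.75 (×0.6700 from 3112×2334).
So the video's height is 1945.00 × 0.6700 ≈ 1303.12.

1303 px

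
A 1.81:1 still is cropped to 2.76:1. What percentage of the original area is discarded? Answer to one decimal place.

Going from 1.81:1 to 2.76:1 means cutting height while keeping width.
Fraction kept = (1.810)/(2.760) ≈ 65.58%, so 34.42% is lost.

34.4%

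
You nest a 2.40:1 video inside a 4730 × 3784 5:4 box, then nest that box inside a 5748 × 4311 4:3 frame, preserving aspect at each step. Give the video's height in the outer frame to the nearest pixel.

2.40:1 in 4730×3784: fills the width, so the video is 4730.00 × 1970.83.
Second fit — the 5:4 canvas into 5748×4311 spans the height: 5388.75 × 4311.00 (×1.1393 from 4730×3784).
The video scales with it: height 1970.83 × 1.1393 ≈ 2245.31.

2245 px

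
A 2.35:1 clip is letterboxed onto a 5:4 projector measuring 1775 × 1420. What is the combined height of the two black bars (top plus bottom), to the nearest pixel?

2.35:1 (2.350) > 5:4 (1.250), so the clip fills the width.
That makes the image 755.32 px tall (1775 / 2.350).
1420 − 755.32 = 664.68 px of bars.

665 px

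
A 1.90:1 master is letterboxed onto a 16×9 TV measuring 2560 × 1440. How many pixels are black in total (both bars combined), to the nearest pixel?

Since 1.900 > 1.778, the master is width-limited.
The master is 2560 / 1.900 ≈ 1347.3684 px tall.
Leftover height: 1440 − 1347.3684 = 92.6316 px.
That's 92.6316 × 2560 ≈ 237137 black pixels.

237137 pixels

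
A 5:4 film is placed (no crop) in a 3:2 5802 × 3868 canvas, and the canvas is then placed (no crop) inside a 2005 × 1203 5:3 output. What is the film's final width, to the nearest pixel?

1504 px

First fit — 5:4 into 5802×3868 spans the height: 4835.00 × 3868.00.
Second fit — the 3:2 canvas into 2005×1203 spans the height: 1804.50 × 1203.00 (×0.3110 from 5802×3868).
Applying the same ×0.3110: 4835.00 → 1503.75.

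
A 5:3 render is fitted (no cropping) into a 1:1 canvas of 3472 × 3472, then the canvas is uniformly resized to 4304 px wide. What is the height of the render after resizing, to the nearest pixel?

At 3472×3472 the render is width-limited, so height = 3472 × 3/5 ≈ 2083.20 px.
Scaling 3472 → 4304 is ×1.2396, so the height becomes 2083.20 × 1.2396 ≈ 2582.40 px.

2582 px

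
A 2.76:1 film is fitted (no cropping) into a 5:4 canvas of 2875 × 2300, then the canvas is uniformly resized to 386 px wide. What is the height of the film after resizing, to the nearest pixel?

140 px

At 2875×2300 the film is width-limited, so height = 2875 / 2.760 ≈ 1041.67 px.
The frame scales by 386/2875 = 0.1343; 1041.67 × 0.1343 ≈ 139.86 px.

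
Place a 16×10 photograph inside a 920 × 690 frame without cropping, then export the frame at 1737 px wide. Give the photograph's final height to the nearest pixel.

1086 px

In the 920×690 frame the photograph fills the width: height = 920 × 10/16 ≈ 575.00 px.
Resizing to 1737 px wide multiplies everything by 1.8880: 575.00 → 1085.62 px.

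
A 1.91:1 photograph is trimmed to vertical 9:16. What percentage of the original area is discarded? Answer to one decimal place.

70.5%

The height stays; only width is cut (since vertical 9:16 is narrower than 1.91:1).
(0.562)/(1.910) ≈ 0.295 of the area survives, leaving 70.55% discarded.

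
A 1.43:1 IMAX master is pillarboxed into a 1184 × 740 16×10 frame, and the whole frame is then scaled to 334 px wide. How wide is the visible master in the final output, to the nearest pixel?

299 px

At 1184×740 the master is height-limited, so width = 740 × 1.430 ≈ 1058.20 px.
Resizing to 334 px wide multiplies everything by 0.2821: 1058.20 → 298.51 px.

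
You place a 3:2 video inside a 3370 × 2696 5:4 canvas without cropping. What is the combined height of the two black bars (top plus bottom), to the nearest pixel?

Since 1.500 > 1.250, the video is width-limited.
That makes the image 2246.67 px tall (3370 × 2/3).
Black = 2696 − 2246.67 = 449.33 px.

449 px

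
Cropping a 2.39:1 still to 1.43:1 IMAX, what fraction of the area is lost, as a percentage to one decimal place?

40.2%

Going from 2.39:1 to 1.43:1 IMAX means cutting width while keeping height.
(1.430)/(2.390) ≈ 0.598 of the area survives, leaving 40.17% discarded.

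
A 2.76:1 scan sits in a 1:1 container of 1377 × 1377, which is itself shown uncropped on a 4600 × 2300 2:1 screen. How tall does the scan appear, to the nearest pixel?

Inside the 1377×1377 canvas the scan is width-limited at 1377.00 × 498.91.
1:1 in 4600×2300: fills the height, so the intermediate becomes 2300.00 × 2300.00 — a scale of ×1.6703.
So the scan's height is 498.91 × 1.6703 ≈ 833.33.

833 px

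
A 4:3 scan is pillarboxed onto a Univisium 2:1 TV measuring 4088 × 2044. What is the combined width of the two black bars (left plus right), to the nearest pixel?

1363 px

Since 1.333 < 2.000, the scan is height-limited.
Content width = 2044 × 4/3 ≈ 2725.33 px.
Leftover width: 4088 − 2725.33 = 1362.67 px.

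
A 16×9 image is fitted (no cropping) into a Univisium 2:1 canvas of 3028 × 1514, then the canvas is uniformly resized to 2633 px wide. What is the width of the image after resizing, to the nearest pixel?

2340 px

Fitted into 3028×1514, the image spans the height; its width is 1514 × 16/9 ≈ 2691.56 px.
Resizing to 2633 px wide multiplies everything by 0.8696: 2691.56 → 2340.44 px.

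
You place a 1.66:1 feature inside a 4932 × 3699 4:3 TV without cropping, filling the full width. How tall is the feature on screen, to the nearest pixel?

The feature is 4932 / 1.660 ≈ 2971.08 px tall.

2971 px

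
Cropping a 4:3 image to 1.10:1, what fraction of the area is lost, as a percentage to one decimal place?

17.5%

Going from 4:3 to 1.10:1 means cutting width while keeping height.
(1.100)/(1.333) ≈ 0.825 of the area survives, leaving 17.50% discarded.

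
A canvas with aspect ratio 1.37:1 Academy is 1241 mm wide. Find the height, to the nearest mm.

906 mm

Height = 1241 / 1.370 = 905.84.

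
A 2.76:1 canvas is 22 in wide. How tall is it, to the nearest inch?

8 in

Height = 22 / 2.760 = 7.97.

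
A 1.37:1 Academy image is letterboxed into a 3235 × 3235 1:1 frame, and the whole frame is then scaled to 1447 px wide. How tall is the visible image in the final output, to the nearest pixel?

In the 3235×3235 frame the image fills the width: height = 3235 / 1.370 ≈ 2361.31 px.
The frame scales by 1447/3235 = 0.4473; 2361.31 × 0.4473 ≈ 1056.20 px.

1056 px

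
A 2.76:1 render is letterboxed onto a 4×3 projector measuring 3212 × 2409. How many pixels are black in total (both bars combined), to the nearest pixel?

3999685 pixels

2.76:1 is wider than 4×3, so it spans the full width.
That makes the image 1163.7681 px tall (3212 / 2.760).
2409 − 1163.7681 = 1245.2319 px of bars.
Bar area = 1245.2319 × 3212 ≈ 3999685 px.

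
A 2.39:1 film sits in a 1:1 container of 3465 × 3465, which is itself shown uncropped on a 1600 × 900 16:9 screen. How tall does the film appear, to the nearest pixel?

First fit — 2.39:1 into 3465×3465 spans the width: 3465.00 × 1449.79.
1:1 in 1600×900: fills the height, so the intermediate becomes 900.00 × 900.00 — a scale of ×0.2597.
The film scales with it: height 1449.79 × 0.2597 ≈ 376.57.

377 px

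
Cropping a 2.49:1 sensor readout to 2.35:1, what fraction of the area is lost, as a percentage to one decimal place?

Going from 2.49:1 to 2.35:1 means cutting width while keeping height.
(2.350)/(2.490) ≈ 0.944 of the area survives, leaving 5.62% discarded.

5.6%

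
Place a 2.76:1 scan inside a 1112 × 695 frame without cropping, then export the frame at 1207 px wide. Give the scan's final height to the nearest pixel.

At 1112×695 the scan is width-limited, so height = 1112 / 2.760 ≈ 402.90 px.
The frame scales by 1207/1112 = 1.0854; 402.90 × 1.0854 ≈ 437.32 px.

437 px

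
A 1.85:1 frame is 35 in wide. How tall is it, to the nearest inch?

At 1.85:1, 35 / 1.850 ≈ 18.92.

19 in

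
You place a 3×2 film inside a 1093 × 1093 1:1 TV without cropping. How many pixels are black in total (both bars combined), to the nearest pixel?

3×2 is wider than 1:1, so it spans the full width.
The film is 1093 × 2/3 ≈ 728.6667 px tall.
1093 − 728.6667 = 364.3333 px of bars.
Across the 1093-px span: 364.3333 × 1093 ≈ 398216 px.

398216 pixels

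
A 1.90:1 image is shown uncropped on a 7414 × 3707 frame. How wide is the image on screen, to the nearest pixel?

1.90:1 is narrower than Univisium 2:1, so it spans the full height.
The image is 3707 × 1.900 ≈ 7043.30 px wide.

7043 px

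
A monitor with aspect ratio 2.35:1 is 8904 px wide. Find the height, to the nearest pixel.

Height = 8904 / 2.350 = 3788.94.

3789 px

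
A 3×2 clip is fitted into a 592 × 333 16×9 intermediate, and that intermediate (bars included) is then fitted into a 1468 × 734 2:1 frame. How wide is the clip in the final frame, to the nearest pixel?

First fit — 3×2 into 592×333 spans the height: 499.50 × 333.00.
Second fit — the 16×9 canvas into 1468×734 spans the height: 1304.89 × 734.00 (×2.2042 from 592×333).
So the clip's width is 499.50 × 2.2042 ≈ 1101.00.

1101 px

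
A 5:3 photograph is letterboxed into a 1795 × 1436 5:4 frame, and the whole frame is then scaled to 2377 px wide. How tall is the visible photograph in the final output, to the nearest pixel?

1426 px

Fitted into 1795×1436, the photograph spans the width; its height is 1795 × 3/5 ≈ 1077.00 px.
Resizing to 2377 px wide multiplies everything by 1.3242: 1077.00 → 1426.20 px.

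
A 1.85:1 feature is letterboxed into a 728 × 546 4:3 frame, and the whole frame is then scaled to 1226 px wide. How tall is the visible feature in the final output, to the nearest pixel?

663 px

At 728×546 the feature is width-limited, so height = 728 / 1.850 ≈ 393.51 px.
Resizing to 1226 px wide multiplies everything by 1.6841: 393.51 → 662.70 px.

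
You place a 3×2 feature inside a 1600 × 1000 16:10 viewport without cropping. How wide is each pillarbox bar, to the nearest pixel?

50 px

Since 1.500 < 1.600, the feature is height-limited.
Content width = 1000 × 3/2 ≈ 1500.00 px.
1600 − 1500.00 = 100.00 px of bars (50.00 each).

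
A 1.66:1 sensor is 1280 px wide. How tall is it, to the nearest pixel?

Height = 1280 / 1.660 = 771.08.

771 px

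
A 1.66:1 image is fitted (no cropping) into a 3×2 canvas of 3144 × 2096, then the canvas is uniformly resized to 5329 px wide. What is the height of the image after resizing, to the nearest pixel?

At 3144×2096 the image is width-limited, so height = 3144 / 1.660 ≈ 1893.98 px.
Resizing to 5329 px wide multiplies everything by 1.6950: 1893.98 → 3210.24 px.

3210 px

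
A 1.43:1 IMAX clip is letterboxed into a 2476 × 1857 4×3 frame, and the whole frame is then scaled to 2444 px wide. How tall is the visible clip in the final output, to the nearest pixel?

Fitted into 2476×1857, the clip spans the width; its height is 2476 / 1.430 ≈ 1731.47 px.
Resizing to 2444 px wide multiplies everything by 0.9871: 1731.47 → 1709.09 px.

1709 px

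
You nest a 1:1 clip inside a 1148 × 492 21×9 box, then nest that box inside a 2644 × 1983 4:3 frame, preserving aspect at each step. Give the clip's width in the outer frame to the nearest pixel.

1133 px

First fit — 1:1 into 1148×492 spans the height: 492.00 × 492.00.
The 21×9 canvas is width-limited in 2644×1983, giving 2644.00 × 1133.14; scale factor 2.3031.
The clip scales with it: width 492.00 × 2.3031 ≈ 1133.14.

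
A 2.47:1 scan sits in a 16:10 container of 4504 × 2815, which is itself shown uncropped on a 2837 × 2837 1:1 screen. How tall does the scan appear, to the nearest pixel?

First fit — 2.47:1 into 4504×2815 spans the width: 4504.00 × 1823.48.
The 16:10 canvas is width-limited in 2837×2837, giving 2837.00 × 1773.12; scale factor 0.6299.
The scan scales with it: height 1823.48 × 0.6299 ≈ 1148.58.

1149 px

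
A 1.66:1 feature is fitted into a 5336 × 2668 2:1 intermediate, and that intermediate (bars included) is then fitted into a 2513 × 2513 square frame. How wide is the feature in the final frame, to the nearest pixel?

2086 px

First fit — 1.66:1 into 5336×2668 spans the height: 4428.88 × 2668.00.
Second fit — the 2:1 canvas into 2513×2513 spans the width: 2513.00 × 1256.50 (×0.4710 from 5336×2668).
So the feature's width is 4428.88 × 0.4710 ≈ 2085.79.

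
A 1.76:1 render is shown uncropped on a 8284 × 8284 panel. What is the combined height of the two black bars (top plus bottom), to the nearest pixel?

3577 px

1.76:1 is wider than square, so it spans the full width.
Content height = 8284 / 1.760 ≈ 4706.82 px.
8284 − 4706.82 = 3577.18 px of bars.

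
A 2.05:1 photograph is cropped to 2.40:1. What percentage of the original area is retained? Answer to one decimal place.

2.40:1 is wider than 2.05:1, so the crop keeps the full width and trims the height.
Fraction kept = (2.050)/(2.400) ≈ 85.42%.

85.4%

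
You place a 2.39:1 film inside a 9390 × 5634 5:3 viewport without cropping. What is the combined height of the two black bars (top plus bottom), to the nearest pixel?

2.39:1 (2.390) > 5:3 (1.667), so the film fills the width.
The film is 9390 / 2.390 ≈ 3928.87 px tall.
Black = 5634 − 3928.87 = 1705.13 px.

1705 px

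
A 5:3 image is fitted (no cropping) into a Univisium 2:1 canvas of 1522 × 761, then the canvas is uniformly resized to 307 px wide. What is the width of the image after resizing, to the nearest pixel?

256 px

Fitted into 1522×761, the image spans the height; its width is 761 × 5/3 ≈ 1268.33 px.
Scaling 1522 → 307 is ×0.2017, so the width becomes 1268.33 × 0.2017 ≈ 255.83 px.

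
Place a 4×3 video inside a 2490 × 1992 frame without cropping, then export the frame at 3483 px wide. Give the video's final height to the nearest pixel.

2612 px

Fitted into 2490×1992, the video spans the width; its height is 2490 × 3/4 ≈ 1867.50 px.
Scaling 2490 → 3483 is ×1.3988, so the height becomes 1867.50 × 1.3988 ≈ 2612.25 px.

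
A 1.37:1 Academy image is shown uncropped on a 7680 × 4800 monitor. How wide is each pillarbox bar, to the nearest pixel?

552 px

Since 1.370 < 1.600, the image is height-limited.
Content width = 4800 × 1.370 ≈ 6576.00 px.
Leftover width: 7680 − 6576.00 = 1104.00 px → 552.00 each side.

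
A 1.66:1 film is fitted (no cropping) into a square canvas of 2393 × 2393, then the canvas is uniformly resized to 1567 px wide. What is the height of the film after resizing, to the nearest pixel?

In the 2393×2393 frame the film fills the width: height = 2393 / 1.660 ≈ 1441.57 px.
The frame scales by 1567/2393 = 0.6548; 1441.57 × 0.6548 ≈ 943.98 px.

944 px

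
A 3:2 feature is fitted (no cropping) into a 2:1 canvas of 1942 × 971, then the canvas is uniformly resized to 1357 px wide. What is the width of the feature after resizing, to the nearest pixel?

In the 1942×971 frame the feature fills the height: width = 971 × 3/2 ≈ 1456.50 px.
The frame scales by 1357/1942 = 0.6988; 1456.50 × 0.6988 ≈ 1017.75 px.

1018 px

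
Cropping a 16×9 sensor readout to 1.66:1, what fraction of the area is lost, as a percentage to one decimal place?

6.6%

1.66:1 is narrower than 16×9, so the crop keeps the full height and trims the width.
Fraction kept = (1.660)/(1.778) ≈ 93.38%, so 6.62% is lost.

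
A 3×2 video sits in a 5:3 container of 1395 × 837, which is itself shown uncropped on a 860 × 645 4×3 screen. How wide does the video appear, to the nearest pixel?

Inside the 1395×837 canvas the video is height-limited at 1255.50 × 837.00.
The 5:3 canvas is width-limited in 860×645, giving 860.00 × 516.00; scale factor 0.6165.
So the video's width is 1255.50 × 0.6165 ≈ 774.00.

774 px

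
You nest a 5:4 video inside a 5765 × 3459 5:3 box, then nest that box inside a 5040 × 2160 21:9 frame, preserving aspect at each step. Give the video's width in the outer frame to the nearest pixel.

5:4 in 5765×3459: fills the height, so the video is 4323.75 × 3459.00.
Second fit — the 5:3 canvas into 5040×2160 spans the height: 3600.00 × 2160.00 (×0.6245 from 5765×3459).
Applying the same ×0.6245: 4323.75 → 2700.00.

2700 px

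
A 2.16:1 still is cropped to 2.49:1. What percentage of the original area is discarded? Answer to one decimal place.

Going from 2.16:1 to 2.49:1 means cutting height while keeping width.
(2.160)/(2.490) ≈ 0.867 of the area survives, leaving 13.25% discarded.

13.3%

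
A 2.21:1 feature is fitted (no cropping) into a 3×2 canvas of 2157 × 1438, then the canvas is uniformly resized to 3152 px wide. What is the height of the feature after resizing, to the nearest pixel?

Fitted into 2157×1438, the feature spans the width; its height is 2157 / 2.210 ≈ 976.02 px.
Scaling 2157 → 3152 is ×1.4613, so the height becomes 976.02 × 1.4613 ≈ 1426.24 px.

1426 px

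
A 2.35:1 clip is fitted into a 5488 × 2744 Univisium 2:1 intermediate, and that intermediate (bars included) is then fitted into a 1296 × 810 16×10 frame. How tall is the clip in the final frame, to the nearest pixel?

551 px

First fit — 2.35:1 into 5488×2744 spans the width: 5488.00 × 2335.32.
The Univisium 2:1 canvas is width-limited in 1296×810, giving 1296.00 × 648.00; scale factor 0.2362.
So the clip's height is 2335.32 × 0.2362 ≈ 551.49.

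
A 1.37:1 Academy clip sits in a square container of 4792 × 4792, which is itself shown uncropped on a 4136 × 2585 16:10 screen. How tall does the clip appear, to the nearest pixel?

First fit — 1.37:1 Academy into 4792×4792 spans the width: 4792.00 × 3497.81.
Second fit — the square canvas into 4136×2585 spans the height: 2585.00 × 2585.00 (×0.5394 from 4792×4792).
So the clip's height is 3497.81 × 0.5394 ≈ 1886.86.

1887 px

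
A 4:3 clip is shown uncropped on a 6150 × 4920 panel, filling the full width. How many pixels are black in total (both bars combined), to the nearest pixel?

1891125 pixels

The clip is 6150 × 3/4 ≈ 4612.5000 px tall.
Leftover height: 4920 − 4612.5000 = 307.5000 px.
Bar area = 307.5000 × 6150 ≈ 1891125 px.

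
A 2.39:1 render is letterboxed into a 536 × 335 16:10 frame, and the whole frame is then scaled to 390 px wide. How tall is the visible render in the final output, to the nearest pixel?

163 px

In the 536×335 frame the render fills the width: height = 536 / 2.390 ≈ 224.27 px.
Resizing to 390 px wide multiplies everything by 0.7276: 224.27 → 163.18 px.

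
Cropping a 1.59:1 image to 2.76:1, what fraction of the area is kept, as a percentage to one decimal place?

2.76:1 is wider than 1.59:1, so the crop keeps the full width and trims the height.
(1.590)/(2.760) ≈ 0.576 of the area survives.

57.6%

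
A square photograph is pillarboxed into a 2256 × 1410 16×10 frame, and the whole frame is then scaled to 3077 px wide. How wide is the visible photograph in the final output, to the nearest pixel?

In the 2256×1410 frame the photograph fills the height: width = 1410 × 1/1 ≈ 1410.00 px.
The frame scales by 3077/2256 = 1.3639; 1410.00 × 1.3639 ≈ 1923.12 px.

1923 px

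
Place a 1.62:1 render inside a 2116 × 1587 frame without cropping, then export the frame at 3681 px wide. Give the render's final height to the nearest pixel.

At 2116×1587 the render is width-limited, so height = 2116 / 1.620 ≈ 1306.17 px.
The frame scales by 3681/2116 = 1.7396; 1306.17 × 1.7396 ≈ 2272.22 px.

2272 px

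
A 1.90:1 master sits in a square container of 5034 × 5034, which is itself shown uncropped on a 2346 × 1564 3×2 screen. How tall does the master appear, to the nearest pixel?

First fit — 1.90:1 into 5034×5034 spans the width: 5034.00 × 2649.47.
square in 2346×1564: fills the height, so the intermediate becomes 1564.00 × 1564.00 — a scale of ×0.3107.
So the master's height is 2649.47 × 0.3107 ≈ 823.16.

823 px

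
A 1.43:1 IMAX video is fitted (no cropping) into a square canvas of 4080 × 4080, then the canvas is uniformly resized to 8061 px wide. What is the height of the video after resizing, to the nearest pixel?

5637 px

Fitted into 4080×4080, the video spans the width; its height is 4080 / 1.430 ≈ 2853.15 px.
The frame scales by 8061/4080 = 1.9757; 2853.15 × 1.9757 ≈ 5637.06 px.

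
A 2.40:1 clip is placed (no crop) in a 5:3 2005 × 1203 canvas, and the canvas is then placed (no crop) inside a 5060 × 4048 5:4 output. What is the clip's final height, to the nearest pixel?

2108 px

2.40:1 in 2005×1203: fills the width, so the clip is 2005.00 × 835.42.
The 5:3 canvas is width-limited in 5060×4048, giving 5060.00 × 3036.00; scale factor 2.5237.
So the clip's height is 835.42 × 2.5237 ≈ 2108.33.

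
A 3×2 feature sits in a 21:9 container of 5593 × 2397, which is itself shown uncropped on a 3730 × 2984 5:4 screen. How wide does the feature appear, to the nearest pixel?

Inside the 5593×2397 canvas the feature is height-limited at 3595.50 × 2397.00.
The 21:9 canvas is width-limited in 3730×2984, giving 3730.00 × 1598.57; scale factor 0.6669.
So the feature's width is 3595.50 × 0.6669 ≈ 2397.86.

2398 px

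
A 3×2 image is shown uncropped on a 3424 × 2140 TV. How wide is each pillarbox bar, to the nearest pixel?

3×2 is narrower than 16×10, so it spans the full height.
That makes the image 3210.00 px wide (2140 × 3/2).
Black = 3424 − 3210.00 = 214.00 px, or 107.00 per bar.

107 px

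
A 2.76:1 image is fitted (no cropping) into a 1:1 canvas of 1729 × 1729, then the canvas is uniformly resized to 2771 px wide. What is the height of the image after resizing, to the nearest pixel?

1004 px

Fitted into 1729×1729, the image spans the width; its height is 1729 / 2.760 ≈ 626.45 px.
Resizing to 2771 px wide multiplies everything by 1.6027: 626.45 → 1003.99 px.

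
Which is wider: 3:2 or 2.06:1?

2.06:1

3:2 = 1.5 and 2.06; 2.06 > 1.5.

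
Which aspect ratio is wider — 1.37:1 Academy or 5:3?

5:3

1.37 and 5:3 = 1.667; 1.667 > 1.37.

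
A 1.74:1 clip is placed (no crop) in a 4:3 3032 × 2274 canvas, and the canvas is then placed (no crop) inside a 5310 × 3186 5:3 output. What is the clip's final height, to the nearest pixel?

First fit — 1.74:1 into 3032×2274 spans the width: 3032.00 × 1742.53.
The 4:3 canvas is height-limited in 5310×3186, giving 4248.00 × 3186.00; scale factor 1.4011.
Applying the same ×1.4011: 1742.53 → 2441.38.

2441 px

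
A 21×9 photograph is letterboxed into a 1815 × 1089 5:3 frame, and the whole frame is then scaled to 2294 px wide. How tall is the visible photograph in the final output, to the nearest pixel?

983 px

Fitted into 1815×1089, the photograph spans the width; its height is 1815 × 9/21 ≈ 777.86 px.
Resizing to 2294 px wide multiplies everything by 1.2639: 777.86 → 983.14 px.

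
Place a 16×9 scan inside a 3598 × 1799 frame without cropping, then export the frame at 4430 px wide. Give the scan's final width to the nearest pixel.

3938 px

At 3598×1799 the scan is height-limited, so width = 1799 × 16/9 ≈ 3198.22 px.
The frame scales by 4430/3598 = 1.2312; 3198.22 × 1.2312 ≈ 3937.78 px.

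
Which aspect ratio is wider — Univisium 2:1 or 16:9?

Univisium 2:1 = 2 and 16:9 = 1.778; 2 > 1.778.

Univisium 2:1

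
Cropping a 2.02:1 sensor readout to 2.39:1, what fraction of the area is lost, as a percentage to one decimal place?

15.5%

The width stays; only height is cut (since 2.39:1 is wider than 2.02:1).
Area ratio = (2.020)/(2.390) = 84.52%; the remaining 15.48% is cropped out.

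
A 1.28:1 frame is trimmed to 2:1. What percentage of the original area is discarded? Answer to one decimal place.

The width stays; only height is cut (since 2:1 is wider than 1.28:1).
Area ratio = (1.280)/(2.000) = 64.00%; the remaining 36.00% is cropped out.

36.0%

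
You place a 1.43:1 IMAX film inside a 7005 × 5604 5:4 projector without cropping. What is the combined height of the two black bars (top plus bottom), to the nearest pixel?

1.43:1 IMAX (1.430) > 5:4 (1.250), so the film fills the width.
That makes the image 4898.60 px tall (7005 / 1.430).
Leftover height: 5604 − 4898.60 = 705.40 px.

705 px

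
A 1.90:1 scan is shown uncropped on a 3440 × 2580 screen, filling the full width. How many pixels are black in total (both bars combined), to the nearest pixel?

2646989 pixels

Content height = 3440 / 1.900 ≈ 1810.5263 px.
Black = 2580 − 1810.5263 = 769.4737 px.
Bar area = 769.4737 × 3440 ≈ 2646989 px.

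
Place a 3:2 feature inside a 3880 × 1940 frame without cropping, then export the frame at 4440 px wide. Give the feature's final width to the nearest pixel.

In the 3880×1940 frame the feature fills the height: width = 1940 × 3/2 ≈ 2910.00 px.
Resizing to 4440 px wide multiplies everything by 1.1443: 2910.00 → 3330.00 px.

3330 px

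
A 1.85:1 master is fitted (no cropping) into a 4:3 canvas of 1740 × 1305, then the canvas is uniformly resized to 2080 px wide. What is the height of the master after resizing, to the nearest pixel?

In the 1740×1305 frame the master fills the width: height = 1740 / 1.850 ≈ 940.54 px.
Resizing to 2080 px wide multiplies everything by 1.1954: 940.54 → 1124.32 px.

1124 px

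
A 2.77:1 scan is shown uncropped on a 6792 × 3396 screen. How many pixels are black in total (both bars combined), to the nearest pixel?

6411746 pixels

2.77:1 is wider than 2:1, so it spans the full width.
The scan is 6792 / 2.770 ≈ 2451.9856 px tall.
Black = 3396 − 2451.9856 = 944.0144 px.
Bar area = 944.0144 × 6792 ≈ 6411746 px.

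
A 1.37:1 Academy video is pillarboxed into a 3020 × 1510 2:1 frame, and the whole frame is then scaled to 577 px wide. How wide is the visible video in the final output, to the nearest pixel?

In the 3020×1510 frame the video fills the height: width = 1510 × 1.370 ≈ 2068.70 px.
The frame scales by 577/3020 = 0.1911; 2068.70 × 0.1911 ≈ 395.25 px.

395 px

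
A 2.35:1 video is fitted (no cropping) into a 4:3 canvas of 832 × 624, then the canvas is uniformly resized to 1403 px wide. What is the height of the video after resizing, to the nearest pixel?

Fitted into 832×624, the video spans the width; its height is 832 / 2.350 ≈ 354.04 px.
The frame scales by 1403/832 = 1.6863; 354.04 × 1.6863 ≈ 597.02 px.

597 px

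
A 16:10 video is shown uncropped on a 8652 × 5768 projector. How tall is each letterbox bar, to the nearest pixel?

180 px

16:10 is wider than 3:2, so it spans the full width.
That makes the image 5407.50 px tall (8652 × 10/16).
5768 − 5407.50 = 360.50 px of bars (180.25 each).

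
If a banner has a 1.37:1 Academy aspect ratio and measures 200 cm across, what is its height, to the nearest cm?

146 cm

200 / 1.370 = 145.99.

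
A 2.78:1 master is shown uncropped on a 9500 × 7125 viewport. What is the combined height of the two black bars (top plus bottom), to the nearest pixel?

2.78:1 (2.780) > 4:3 (1.333), so the master fills the width.
Content height = 9500 / 2.780 ≈ 3417.27 px.
7125 − 3417.27 = 3707.73 px of bars.

3708 px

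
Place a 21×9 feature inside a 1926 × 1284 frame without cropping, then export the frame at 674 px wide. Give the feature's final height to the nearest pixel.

289 px

At 1926×1284 the feature is width-limited, so height = 1926 × 9/21 ≈ 825.43 px.
Scaling 1926 → 674 is ×0.3499, so the height becomes 825.43 × 0.3499 ≈ 288.86 px.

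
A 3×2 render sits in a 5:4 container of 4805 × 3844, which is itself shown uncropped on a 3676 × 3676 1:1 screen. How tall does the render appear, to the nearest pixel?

3×2 in 4805×3844: fills the width, so the render is 4805.00 × 3203.33.
The 5:4 canvas is width-limited in 3676×3676, giving 3676.00 × 2940.80; scale factor 0.7650.
Applying the same ×0.7650: 3203.33 → 2450.67.

2451 px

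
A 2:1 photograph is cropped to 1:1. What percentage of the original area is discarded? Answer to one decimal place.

50.0%

The height stays; only width is cut (since 1:1 is narrower than 2:1).
Fraction kept = (1.000)/(2.000) ≈ 50.00%, so 50.00% is lost.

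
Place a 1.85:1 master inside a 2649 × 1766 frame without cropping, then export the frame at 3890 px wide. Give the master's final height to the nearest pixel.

Fitted into 2649×1766, the master spans the width; its height is 2649 / 1.850 ≈ 1431.89 px.
The frame scales by 3890/2649 = 1.4685; 1431.89 × 1.4685 ≈ 2102.70 px.

2103 px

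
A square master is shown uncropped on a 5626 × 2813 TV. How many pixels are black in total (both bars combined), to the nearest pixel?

7912969 pixels

Since 1.000 < 2.000, the master is height-limited.
Content width = 2813 × 1/1 ≈ 2813.0000 px.
5626 − 2813.0000 = 2813.0000 px of bars.
That's 2813.0000 × 2813 ≈ 7912969 black pixels.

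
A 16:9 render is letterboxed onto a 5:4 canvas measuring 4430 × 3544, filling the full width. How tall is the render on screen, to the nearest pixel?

That makes the image 2491.88 px tall (4430 × 9/16).

2492 px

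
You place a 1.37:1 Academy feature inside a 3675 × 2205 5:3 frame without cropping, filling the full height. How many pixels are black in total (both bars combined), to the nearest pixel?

1442401 pixels

Content width = 2205 × 1.370 ≈ 3020.8500 px.
Black = 3675 − 3020.8500 = 654.1500 px.
Across the 2205-px span: 654.1500 × 2205 ≈ 1442401 px.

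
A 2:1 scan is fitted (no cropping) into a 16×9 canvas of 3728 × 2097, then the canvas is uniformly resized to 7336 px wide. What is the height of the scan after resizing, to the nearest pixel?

3668 px

Fitted into 3728×2097, the scan spans the width; its height is 3728 × 1/2 ≈ 1864.00 px.
The frame scales by 7336/3728 = 1.9678; 1864.00 × 1.9678 ≈ 3668.00 px.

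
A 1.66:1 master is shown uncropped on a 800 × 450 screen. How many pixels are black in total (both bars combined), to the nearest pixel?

23850 pixels

Since 1.660 < 1.778, the master is height-limited.
That makes the image 747.0000 px wide (450 × 1.660).
Black = 800 − 747.0000 = 53.0000 px.
That's 53.0000 × 450 ≈ 23850 black pixels.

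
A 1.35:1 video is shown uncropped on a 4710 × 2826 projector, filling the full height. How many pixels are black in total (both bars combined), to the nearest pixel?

2528987 pixels

That makes the image 3815.1000 px wide (2826 × 1.350).
4710 − 3815.1000 = 894.9000 px of bars.
Across the 2826-px span: 894.9000 × 2826 ≈ 2528987 px.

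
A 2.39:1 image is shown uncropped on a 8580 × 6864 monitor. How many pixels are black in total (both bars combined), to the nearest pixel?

28091279 pixels

2.39:1 (2.390) > 5:4 (1.250), so the image fills the width.
The image is 8580 / 2.390 ≈ 3589.9582 px tall.
6864 − 3589.9582 = 3274.0418 px of bars.
Bar area = 3274.0418 × 8580 ≈ 28091279 px.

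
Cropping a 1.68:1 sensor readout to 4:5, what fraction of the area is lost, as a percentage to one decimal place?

The height stays; only width is cut (since 4:5 is narrower than 1.68:1).
Area ratio = (0.800)/(1.680) = 47.62%; the remaining 52.38% is cropped out.

52.4%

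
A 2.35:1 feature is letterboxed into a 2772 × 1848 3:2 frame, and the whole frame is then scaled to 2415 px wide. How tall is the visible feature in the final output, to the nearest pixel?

1028 px

In the 2772×1848 frame the feature fills the width: height = 2772 / 2.350 ≈ 1179.57 px.
Resizing to 2415 px wide multiplies everything by 0.8712: 1179.57 → 1027.66 px.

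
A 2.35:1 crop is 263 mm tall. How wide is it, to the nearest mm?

618 mm

At 2.35:1, 263 × 2.350 ≈ 618.05.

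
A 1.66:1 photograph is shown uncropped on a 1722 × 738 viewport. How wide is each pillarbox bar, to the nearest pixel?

248 px

1.66:1 (1.660) < 21×9 (2.333), so the photograph fills the height.
That makes the image 1225.08 px wide (738 × 1.660).
1722 − 1225.08 = 496.92 px of bars (248.46 each).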